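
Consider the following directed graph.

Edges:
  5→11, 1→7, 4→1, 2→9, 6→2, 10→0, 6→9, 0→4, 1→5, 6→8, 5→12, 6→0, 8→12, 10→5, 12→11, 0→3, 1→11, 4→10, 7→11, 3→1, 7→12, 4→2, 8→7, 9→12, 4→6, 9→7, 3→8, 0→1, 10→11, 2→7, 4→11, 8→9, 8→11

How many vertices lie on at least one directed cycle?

A vertex is on a directed cycle iff it belongs to a strongly connected component of size ≥ 2 (or has a self-loop).
The vertices on cycles are {0, 4, 6, 10} — 4 in total.

4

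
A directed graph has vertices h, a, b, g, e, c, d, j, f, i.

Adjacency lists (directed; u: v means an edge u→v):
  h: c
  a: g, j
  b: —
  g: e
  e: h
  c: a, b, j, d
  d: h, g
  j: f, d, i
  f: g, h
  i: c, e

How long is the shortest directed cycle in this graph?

3

For each vertex v, BFS finds the shortest path from v back to v.
The shortest such closed walk is i → c → j → i, length 3.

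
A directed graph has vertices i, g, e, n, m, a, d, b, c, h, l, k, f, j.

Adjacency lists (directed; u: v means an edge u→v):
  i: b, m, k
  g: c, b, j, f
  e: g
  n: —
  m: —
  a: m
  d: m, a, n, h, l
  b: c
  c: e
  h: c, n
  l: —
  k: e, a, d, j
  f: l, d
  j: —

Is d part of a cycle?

d is on a cycle iff d can reach itself via ≥1 edge.
d → h → c → e → g → f → d — yes.

Yes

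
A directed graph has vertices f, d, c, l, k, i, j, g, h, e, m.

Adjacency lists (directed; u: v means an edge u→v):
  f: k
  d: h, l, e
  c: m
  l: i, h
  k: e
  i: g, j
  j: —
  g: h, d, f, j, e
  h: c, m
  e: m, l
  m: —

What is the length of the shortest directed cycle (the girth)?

For each vertex v, BFS finds the shortest path from v back to v.
The shortest such closed walk is g → e → l → i → g, length 4.

4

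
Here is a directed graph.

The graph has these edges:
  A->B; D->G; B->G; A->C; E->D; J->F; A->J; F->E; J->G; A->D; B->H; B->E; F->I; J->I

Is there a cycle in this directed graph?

DFS with white/gray/black marking, starting from H:
H gray
H black
B gray
  G gray
  G black
  B→H: H black — skip
  E gray
    D gray
      D→G: G black — skip
    D black
  E black
B black
A gray
  J gray
    J→G: G black — skip
    I gray
    I black
    F gray
      F→I: I black — skip
      F→E: E black — skip
    F black
  J black
  A→D: D black — skip
  C gray
  C black
  A→B: B black — skip
A black
Every edge goes to a white or black vertex — no back edge, so the graph is acyclic.

No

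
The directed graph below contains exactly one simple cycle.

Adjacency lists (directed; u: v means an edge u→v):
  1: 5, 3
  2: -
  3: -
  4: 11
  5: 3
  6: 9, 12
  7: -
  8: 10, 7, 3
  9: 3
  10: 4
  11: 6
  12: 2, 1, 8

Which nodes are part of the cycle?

4, 6, 8, 10, 11, 12

DFS with gray/black marking from 12:
12 gray
  2 gray
  2 black
  1 gray
    5 gray
      3 gray
      3 black
    5 black
    1→3: 3 black — skip
  1 black
  8 gray
    10 gray
      4 gray
        11 gray
          6 gray
            9 gray
              9→3: 3 black — skip
            9 black
            6→12: 12 is gray → back edge
Back edge closes the cycle 12 → 8 → 10 → 4 → 11 → 6 → 12; its vertices are {4, 6, 8, 10, 11, 12}.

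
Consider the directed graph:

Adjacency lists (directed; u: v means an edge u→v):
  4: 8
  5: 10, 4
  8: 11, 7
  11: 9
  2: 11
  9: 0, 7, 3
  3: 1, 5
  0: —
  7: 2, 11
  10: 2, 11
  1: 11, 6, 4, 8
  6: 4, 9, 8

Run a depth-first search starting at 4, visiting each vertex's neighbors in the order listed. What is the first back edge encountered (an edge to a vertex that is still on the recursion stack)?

DFS from 4 (visiting each vertex's neighbors in the order listed); mark gray on enter, black on exit:
4 gray
  8 gray
    11 gray
      9 gray
        0 gray
        0 black
        7 gray
          2 gray
            2→11: 11 is gray → back edge
First back edge: 2 → 11.

2→11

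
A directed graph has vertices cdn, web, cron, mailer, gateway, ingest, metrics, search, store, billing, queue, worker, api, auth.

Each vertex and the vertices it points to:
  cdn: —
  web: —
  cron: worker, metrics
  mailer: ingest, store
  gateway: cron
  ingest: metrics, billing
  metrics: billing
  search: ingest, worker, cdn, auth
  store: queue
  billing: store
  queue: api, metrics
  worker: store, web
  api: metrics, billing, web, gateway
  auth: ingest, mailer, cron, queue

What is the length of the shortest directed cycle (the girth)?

For each vertex v, BFS finds the shortest path from v back to v.
The shortest such closed walk is queue → metrics → billing → store → queue, length 4.

4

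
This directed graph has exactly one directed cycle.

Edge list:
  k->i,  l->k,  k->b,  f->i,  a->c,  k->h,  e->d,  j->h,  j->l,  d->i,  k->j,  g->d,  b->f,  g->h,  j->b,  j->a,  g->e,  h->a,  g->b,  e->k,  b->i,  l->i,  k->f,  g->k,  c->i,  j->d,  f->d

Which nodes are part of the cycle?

j, k, l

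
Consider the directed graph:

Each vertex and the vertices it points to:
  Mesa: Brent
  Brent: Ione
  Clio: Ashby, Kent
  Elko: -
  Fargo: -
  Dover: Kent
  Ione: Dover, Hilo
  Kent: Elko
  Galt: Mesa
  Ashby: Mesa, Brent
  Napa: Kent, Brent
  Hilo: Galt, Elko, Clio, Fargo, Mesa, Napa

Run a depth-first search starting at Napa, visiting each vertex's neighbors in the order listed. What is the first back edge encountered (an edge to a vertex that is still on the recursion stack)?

DFS from Napa (visiting each vertex's neighbors in the order listed); mark gray on enter, black on exit:
Napa gray
  Kent gray
    Elko gray
    Elko black
  Kent black
  Brent gray
    Ione gray
      Dover gray
        Dover→Kent: Kent black — skip
      Dover black
      Hilo gray
        Galt gray
          Mesa gray
            Mesa→Brent: Brent is gray → back edge
First back edge: Mesa → Brent.

Mesa→Brent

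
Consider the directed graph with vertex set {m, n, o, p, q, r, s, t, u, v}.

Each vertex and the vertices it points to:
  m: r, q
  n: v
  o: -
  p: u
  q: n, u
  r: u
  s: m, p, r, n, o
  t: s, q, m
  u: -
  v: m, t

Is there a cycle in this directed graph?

DFS with white/gray/black marking, starting from p:
p gray
  u gray
  u black
p black
m gray
  r gray
    r→u: u black — skip
  r black
  q gray
    n gray
      v gray
        v→m: m is gray → back edge
Back edge found, so a cycle exists: m → q → n → v → m.

Yes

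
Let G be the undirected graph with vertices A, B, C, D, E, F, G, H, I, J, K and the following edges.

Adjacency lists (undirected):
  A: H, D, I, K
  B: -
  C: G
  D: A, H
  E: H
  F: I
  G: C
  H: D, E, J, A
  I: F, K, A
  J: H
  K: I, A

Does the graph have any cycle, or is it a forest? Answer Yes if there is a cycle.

Yes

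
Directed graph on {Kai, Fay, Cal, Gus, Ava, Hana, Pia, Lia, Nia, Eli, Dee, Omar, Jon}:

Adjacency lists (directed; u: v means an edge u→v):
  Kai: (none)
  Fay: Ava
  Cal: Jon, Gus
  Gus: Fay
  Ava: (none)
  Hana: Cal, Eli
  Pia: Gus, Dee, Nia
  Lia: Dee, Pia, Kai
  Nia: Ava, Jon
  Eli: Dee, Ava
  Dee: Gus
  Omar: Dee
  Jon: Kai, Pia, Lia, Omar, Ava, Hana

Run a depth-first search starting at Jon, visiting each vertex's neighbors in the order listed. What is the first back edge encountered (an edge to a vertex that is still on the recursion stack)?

DFS from Jon (visiting each vertex's neighbors in the order listed); mark gray on enter, black on exit:
Jon gray
  Kai gray
  Kai black
  Pia gray
    Gus gray
      Fay gray
        Ava gray
        Ava black
      Fay black
    Gus black
    Dee gray
      Dee→Gus: Gus black — skip
    Dee black
    Nia gray
      Nia→Ava: Ava black — skip
      Nia→Jon: Jon is gray → back edge
First back edge: Nia → Jon.

Nia->Jon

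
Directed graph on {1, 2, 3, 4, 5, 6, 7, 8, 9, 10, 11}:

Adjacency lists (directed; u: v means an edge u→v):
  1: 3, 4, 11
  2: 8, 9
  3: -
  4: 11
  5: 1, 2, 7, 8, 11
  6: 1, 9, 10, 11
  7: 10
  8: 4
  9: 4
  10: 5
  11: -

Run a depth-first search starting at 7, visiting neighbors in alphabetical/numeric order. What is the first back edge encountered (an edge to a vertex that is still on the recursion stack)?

DFS from 7 (visiting neighbors in alphabetical/numeric order); mark gray on enter, black on exit:
7 gray
  10 gray
    5 gray
      1 gray
        3 gray
        3 black
        4 gray
          11 gray
          11 black
        4 black
        1→11: 11 black — skip
      1 black
      2 gray
        8 gray
          8→4: 4 black — skip
        8 black
        9 gray
          9→4: 4 black — skip
        9 black
      2 black
      5→7: 7 is gray → back edge
First back edge: 5 → 7.

5→7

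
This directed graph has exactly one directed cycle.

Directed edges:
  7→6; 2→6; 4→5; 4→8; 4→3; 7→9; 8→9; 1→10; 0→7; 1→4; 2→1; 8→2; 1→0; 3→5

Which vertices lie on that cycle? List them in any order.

DFS with gray/black marking from 1:
1 gray
  0 gray
    7 gray
      9 gray
      9 black
      6 gray
      6 black
    7 black
  0 black
  4 gray
    3 gray
      5 gray
      5 black
    3 black
    8 gray
      8→9: 9 black — skip
      2 gray
        2→1: 1 is gray → back edge
Back edge closes the cycle 1 → 4 → 8 → 2 → 1; its vertices are {1, 2, 4, 8}.

1, 2, 4, 8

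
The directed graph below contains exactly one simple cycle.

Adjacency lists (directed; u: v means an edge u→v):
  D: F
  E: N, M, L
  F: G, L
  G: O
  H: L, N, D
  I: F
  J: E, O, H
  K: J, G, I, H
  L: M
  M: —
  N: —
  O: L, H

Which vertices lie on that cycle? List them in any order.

DFS with gray/black marking from G:
G gray
  O gray
    L gray
      M gray
      M black
    L black
    H gray
      H→L: L black — skip
      N gray
      N black
      D gray
        F gray
          F→G: G is gray → back edge
Back edge closes the cycle G → O → H → D → F → G; its vertices are {D, F, G, H, O}.

D, F, G, H, O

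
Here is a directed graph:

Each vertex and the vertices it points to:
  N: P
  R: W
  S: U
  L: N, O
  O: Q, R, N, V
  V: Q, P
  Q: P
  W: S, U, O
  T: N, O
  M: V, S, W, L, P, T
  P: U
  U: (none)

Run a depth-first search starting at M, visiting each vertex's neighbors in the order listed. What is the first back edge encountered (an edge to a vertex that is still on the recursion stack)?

DFS from M (visiting each vertex's neighbors in the order listed); mark gray on enter, black on exit:
M gray
  V gray
    Q gray
      P gray
        U gray
        U black
      P black
    Q black
    V→P: P black — skip
  V black
  S gray
    S→U: U black — skip
  S black
  W gray
    W→S: S black — skip
    W→U: U black — skip
    O gray
      O→Q: Q black — skip
      R gray
        R→W: W is gray → back edge
First back edge: R → W.

R→W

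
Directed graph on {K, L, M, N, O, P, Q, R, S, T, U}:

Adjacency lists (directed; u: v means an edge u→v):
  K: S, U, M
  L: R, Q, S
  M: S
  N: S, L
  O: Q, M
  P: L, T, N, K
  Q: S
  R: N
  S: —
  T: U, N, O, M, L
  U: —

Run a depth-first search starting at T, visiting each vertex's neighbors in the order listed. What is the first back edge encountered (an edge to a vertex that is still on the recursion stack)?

R->N

DFS from T (visiting each vertex's neighbors in the order listed); mark gray on enter, black on exit:
T gray
  U gray
  U black
  N gray
    S gray
    S black
    L gray
      R gray
        R→N: N is gray → back edge
First back edge: R → N.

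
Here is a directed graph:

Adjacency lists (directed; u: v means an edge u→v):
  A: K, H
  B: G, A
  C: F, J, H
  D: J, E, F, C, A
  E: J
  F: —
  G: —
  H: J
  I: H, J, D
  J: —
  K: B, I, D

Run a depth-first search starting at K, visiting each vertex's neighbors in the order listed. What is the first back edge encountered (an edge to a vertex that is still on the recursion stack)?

DFS from K (visiting each vertex's neighbors in the order listed); mark gray on enter, black on exit:
K gray
  B gray
    G gray
    G black
    A gray
      A→K: K is gray → back edge
First back edge: A → K.

A->K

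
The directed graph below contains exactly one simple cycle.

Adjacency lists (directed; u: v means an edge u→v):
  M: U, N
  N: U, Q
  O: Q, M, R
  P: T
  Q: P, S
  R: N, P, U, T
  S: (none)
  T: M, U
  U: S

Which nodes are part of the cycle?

DFS with gray/black marking from Q:
Q gray
  P gray
    T gray
      M gray
        U gray
          S gray
          S black
        U black
        N gray
          N→U: U black — skip
          N→Q: Q is gray → back edge
Back edge closes the cycle Q → P → T → M → N → Q; its vertices are {M, N, P, Q, T}.

M, N, P, Q, T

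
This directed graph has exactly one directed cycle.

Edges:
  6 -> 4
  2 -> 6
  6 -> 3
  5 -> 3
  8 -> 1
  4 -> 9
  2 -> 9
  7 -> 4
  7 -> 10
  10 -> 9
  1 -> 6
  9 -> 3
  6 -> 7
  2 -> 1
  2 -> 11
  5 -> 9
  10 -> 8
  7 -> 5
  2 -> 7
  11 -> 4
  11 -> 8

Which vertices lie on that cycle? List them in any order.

1, 6, 7, 8, 10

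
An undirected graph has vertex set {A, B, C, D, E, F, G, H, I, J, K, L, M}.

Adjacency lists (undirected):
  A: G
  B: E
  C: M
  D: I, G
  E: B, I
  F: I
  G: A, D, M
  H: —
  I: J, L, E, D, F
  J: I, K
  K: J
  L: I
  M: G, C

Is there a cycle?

No

DFS, tracking each vertex's parent; an edge to a visited non-parent vertex closes a cycle.
Start from L:
visit L (parent –)
  visit I (parent L)
    visit J (parent I)
      J–I: parent, skip
      visit K (parent J)
        K–J: parent, skip
    I–L: parent, skip
    visit E (parent I)
      visit B (parent E)
        B–E: parent, skip
      E–I: parent, skip
    visit D (parent I)
      D–I: parent, skip
      visit G (parent D)
        visit A (parent G)
          A–G: parent, skip
        G–D: parent, skip
        visit M (parent G)
          M–G: parent, skip
          visit C (parent M)
            C–M: parent, skip
    visit F (parent I)
      F–I: parent, skip
visit H (parent –)
No non-parent visited neighbor found — the graph is a forest.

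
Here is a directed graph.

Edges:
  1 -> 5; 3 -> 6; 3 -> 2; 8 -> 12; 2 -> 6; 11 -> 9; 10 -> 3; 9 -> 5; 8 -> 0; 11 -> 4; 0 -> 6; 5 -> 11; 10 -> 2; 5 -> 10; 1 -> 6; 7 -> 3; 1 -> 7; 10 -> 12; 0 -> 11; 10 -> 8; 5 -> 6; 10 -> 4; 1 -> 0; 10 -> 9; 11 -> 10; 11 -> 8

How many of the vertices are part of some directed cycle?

6

A vertex is on a directed cycle iff it belongs to a strongly connected component of size ≥ 2 (or has a self-loop).
The vertices on cycles are {0, 5, 8, 9, 10, 11} — 6 in total.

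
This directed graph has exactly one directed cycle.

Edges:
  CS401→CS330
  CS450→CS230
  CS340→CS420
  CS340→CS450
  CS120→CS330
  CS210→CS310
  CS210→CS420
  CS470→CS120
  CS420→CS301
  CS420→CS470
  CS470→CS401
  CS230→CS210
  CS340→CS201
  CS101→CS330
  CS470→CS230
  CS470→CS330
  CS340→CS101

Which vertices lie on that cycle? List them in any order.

CS210, CS230, CS420, CS470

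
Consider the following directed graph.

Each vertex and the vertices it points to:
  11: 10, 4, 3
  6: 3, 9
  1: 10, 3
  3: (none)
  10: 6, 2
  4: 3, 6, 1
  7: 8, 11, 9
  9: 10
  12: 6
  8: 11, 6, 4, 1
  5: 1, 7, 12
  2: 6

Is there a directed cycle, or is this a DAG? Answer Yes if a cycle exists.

DFS with white/gray/black marking, starting from 7:
7 gray
  8 gray
    11 gray
      10 gray
        6 gray
          3 gray
          3 black
          9 gray
            9→10: 10 is gray → back edge
Back edge found, so a cycle exists: 10 → 6 → 9 → 10.

Yes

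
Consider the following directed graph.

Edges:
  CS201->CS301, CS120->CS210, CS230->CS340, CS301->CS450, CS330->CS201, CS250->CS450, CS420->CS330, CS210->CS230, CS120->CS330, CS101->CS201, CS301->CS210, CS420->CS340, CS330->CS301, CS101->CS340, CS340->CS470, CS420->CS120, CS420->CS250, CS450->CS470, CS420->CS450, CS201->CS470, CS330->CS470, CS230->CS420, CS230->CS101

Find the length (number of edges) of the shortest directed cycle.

4

For each vertex v, BFS finds the shortest path from v back to v.
The shortest such closed walk is CS210 → CS230 → CS420 → CS120 → CS210, length 4.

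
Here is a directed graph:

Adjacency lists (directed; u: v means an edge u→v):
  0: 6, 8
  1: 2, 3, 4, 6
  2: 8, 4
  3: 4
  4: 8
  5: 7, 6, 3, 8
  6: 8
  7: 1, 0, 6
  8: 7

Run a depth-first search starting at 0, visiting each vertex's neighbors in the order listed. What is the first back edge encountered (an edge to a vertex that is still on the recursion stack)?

2→8

DFS from 0 (visiting each vertex's neighbors in the order listed); mark gray on enter, black on exit:
0 gray
  6 gray
    8 gray
      7 gray
        1 gray
          2 gray
            2→8: 8 is gray → back edge
First back edge: 2 → 8.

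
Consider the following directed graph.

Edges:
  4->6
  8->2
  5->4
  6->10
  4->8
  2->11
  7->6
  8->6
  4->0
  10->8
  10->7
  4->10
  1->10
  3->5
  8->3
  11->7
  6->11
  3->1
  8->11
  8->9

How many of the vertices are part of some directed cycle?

A vertex is on a directed cycle iff it belongs to a strongly connected component of size ≥ 2 (or has a self-loop).
The vertices on cycles are {1, 2, 3, 4, 5, 6, 7, 8, 10, 11} — 10 in total.

10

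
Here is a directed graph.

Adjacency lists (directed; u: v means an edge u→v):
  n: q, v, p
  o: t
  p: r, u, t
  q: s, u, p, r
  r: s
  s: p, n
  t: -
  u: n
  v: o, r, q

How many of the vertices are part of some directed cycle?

7

A vertex is on a directed cycle iff it belongs to a strongly connected component of size ≥ 2 (or has a self-loop).
The vertices on cycles are {n, p, q, r, s, u, v} — 7 in total.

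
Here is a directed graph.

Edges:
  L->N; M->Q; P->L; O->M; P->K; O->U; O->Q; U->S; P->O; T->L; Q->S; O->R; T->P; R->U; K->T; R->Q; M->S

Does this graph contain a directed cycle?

Yes

DFS with white/gray/black marking, starting from Q:
Q gray
  S gray
  S black
Q black
T gray
  L gray
    N gray
    N black
  L black
  P gray
    O gray
      M gray
        M→S: S black — skip
        M→Q: Q black — skip
      M black
      R gray
        U gray
          U→S: S black — skip
        U black
        R→Q: Q black — skip
      R black
      O→U: U black — skip
      O→Q: Q black — skip
    O black
    K gray
      K→T: T is gray → back edge
Back edge found, so a cycle exists: T → P → K → T.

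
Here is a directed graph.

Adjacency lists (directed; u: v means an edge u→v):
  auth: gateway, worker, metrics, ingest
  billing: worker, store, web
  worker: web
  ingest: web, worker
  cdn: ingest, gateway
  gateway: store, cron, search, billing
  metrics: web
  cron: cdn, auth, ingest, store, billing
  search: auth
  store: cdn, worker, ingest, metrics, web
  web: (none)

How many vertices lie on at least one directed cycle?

7

A vertex is on a directed cycle iff it belongs to a strongly connected component of size ≥ 2 (or has a self-loop).
The vertices on cycles are {cdn, auth, cron, store, search, billing, gateway} — 7 in total.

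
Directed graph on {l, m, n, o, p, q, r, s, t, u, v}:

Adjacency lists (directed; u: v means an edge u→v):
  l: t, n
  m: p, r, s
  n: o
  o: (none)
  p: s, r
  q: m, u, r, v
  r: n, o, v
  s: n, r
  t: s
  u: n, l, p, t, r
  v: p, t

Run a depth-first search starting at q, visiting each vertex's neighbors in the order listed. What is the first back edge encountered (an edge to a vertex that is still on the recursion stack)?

DFS from q (visiting each vertex's neighbors in the order listed); mark gray on enter, black on exit:
q gray
  m gray
    p gray
      s gray
        n gray
          o gray
          o black
        n black
        r gray
          r→n: n black — skip
          r→o: o black — skip
          v gray
            v→p: p is gray → back edge
First back edge: v → p.

v->p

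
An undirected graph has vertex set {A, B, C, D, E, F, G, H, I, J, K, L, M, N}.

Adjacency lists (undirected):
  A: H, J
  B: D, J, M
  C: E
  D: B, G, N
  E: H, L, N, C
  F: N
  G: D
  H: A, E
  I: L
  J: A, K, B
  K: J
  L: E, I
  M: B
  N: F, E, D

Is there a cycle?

Yes

DFS, tracking each vertex's parent; an edge to a visited non-parent vertex closes a cycle.
Start from F:
visit F (parent –)
  visit N (parent F)
    N–F: parent, skip
    visit E (parent N)
      visit H (parent E)
        visit A (parent H)
          A–H: parent, skip
          visit J (parent A)
            J–A: parent, skip
            visit K (parent J)
              K–J: parent, skip
            visit B (parent J)
              visit D (parent B)
                D–B: parent, skip
                visit G (parent D)
                  G–D: parent, skip
                D–N: N visited and ≠ parent → cycle
Cycle: N – E – H – A – J – B – D – N.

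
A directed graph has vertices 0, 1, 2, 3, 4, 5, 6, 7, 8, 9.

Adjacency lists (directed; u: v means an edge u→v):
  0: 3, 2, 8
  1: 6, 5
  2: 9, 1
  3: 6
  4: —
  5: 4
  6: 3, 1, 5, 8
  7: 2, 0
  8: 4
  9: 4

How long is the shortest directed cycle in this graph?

For each vertex v, BFS finds the shortest path from v back to v.
The shortest such closed walk is 3 → 6 → 3, length 2.

2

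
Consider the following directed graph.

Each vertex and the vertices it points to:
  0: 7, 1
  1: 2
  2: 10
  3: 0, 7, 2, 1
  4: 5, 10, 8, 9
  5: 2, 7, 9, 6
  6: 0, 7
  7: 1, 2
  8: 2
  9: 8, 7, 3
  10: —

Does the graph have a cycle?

DFS with white/gray/black marking, starting from 10:
10 gray
10 black
0 gray
  7 gray
    1 gray
      2 gray
        2→10: 10 black — skip
      2 black
    1 black
    7→2: 2 black — skip
  7 black
  0→1: 1 black — skip
0 black
3 gray
  3→0: 0 black — skip
  3→7: 7 black — skip
  3→2: 2 black — skip
  3→1: 1 black — skip
3 black
4 gray
  5 gray
    5→2: 2 black — skip
    5→7: 7 black — skip
    9 gray
      8 gray
        8→2: 2 black — skip
      8 black
      9→7: 7 black — skip
      9→3: 3 black — skip
    9 black
    6 gray
      6→0: 0 black — skip
      6→7: 7 black — skip
    6 black
  5 black
  4→10: 10 black — skip
  4→8: 8 black — skip
  4→9: 9 black — skip
4 black
Every edge goes to a white or black vertex — no back edge, so the graph is acyclic.

No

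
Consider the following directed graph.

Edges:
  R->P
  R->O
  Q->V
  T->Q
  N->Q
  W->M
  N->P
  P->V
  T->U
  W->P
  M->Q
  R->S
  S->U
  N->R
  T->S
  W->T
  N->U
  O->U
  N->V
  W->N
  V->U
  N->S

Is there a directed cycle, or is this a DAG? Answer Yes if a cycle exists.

No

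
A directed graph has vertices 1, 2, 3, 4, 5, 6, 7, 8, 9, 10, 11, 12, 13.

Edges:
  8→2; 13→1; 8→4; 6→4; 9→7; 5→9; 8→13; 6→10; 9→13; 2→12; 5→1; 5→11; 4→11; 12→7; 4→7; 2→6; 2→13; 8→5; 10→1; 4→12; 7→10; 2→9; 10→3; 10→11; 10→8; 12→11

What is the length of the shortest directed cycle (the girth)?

4

For each vertex v, BFS finds the shortest path from v back to v.
The shortest such closed walk is 6 → 10 → 8 → 2 → 6, length 4.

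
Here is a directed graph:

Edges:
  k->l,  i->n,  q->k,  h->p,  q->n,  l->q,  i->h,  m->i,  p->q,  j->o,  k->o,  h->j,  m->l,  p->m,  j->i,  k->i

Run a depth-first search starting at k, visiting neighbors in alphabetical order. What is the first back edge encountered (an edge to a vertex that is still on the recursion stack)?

j→i

DFS from k (visiting neighbors in alphabetical order); mark gray on enter, black on exit:
k gray
  i gray
    h gray
      j gray
        j→i: i is gray → back edge
First back edge: j → i.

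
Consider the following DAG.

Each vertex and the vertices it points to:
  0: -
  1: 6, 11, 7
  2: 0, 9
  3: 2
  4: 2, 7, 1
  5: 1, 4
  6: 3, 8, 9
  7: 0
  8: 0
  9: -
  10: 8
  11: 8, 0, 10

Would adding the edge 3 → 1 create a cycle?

Yes

Adding 3→1 creates a cycle iff 1 can already reach 3.
Path from 1: 1 → 6 → 3.
So 1 → … → 3 → 1 is a cycle.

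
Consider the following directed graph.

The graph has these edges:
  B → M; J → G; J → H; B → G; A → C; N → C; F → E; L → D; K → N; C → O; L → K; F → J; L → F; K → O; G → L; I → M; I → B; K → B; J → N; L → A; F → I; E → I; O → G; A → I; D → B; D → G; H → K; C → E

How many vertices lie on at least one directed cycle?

A vertex is on a directed cycle iff it belongs to a strongly connected component of size ≥ 2 (or has a self-loop).
The vertices on cycles are {A, B, C, D, E, F, G, H, I, J, K, L, N, O} — 14 in total.

14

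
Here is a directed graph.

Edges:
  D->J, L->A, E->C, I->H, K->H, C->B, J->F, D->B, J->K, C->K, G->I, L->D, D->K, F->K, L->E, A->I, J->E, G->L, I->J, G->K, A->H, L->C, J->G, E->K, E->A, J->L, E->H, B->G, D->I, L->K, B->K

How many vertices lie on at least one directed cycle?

9

A vertex is on a directed cycle iff it belongs to a strongly connected component of size ≥ 2 (or has a self-loop).
The vertices on cycles are {A, B, C, D, E, G, I, J, L} — 9 in total.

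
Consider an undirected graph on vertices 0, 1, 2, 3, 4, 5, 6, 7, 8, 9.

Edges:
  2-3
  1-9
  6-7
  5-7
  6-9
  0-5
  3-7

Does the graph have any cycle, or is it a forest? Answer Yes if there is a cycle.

No

DFS, tracking each vertex's parent; an edge to a visited non-parent vertex closes a cycle.
Start from 5:
visit 5 (parent –)
  visit 7 (parent 5)
    visit 6 (parent 7)
      6–7: parent, skip
      visit 9 (parent 6)
        9–6: parent, skip
        visit 1 (parent 9)
          1–9: parent, skip
    visit 3 (parent 7)
      visit 2 (parent 3)
        2–3: parent, skip
      3–7: parent, skip
    7–5: parent, skip
  visit 0 (parent 5)
    0–5: parent, skip
visit 4 (parent –)
visit 8 (parent –)
No non-parent visited neighbor found — the graph is a forest.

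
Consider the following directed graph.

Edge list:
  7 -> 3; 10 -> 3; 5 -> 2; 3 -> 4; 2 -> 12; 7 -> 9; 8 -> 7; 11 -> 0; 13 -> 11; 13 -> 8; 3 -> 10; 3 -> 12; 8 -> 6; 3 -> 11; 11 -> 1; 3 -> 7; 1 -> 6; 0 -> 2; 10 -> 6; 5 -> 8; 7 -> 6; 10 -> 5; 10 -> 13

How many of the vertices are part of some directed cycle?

6

A vertex is on a directed cycle iff it belongs to a strongly connected component of size ≥ 2 (or has a self-loop).
The vertices on cycles are {3, 5, 7, 8, 10, 13} — 6 in total.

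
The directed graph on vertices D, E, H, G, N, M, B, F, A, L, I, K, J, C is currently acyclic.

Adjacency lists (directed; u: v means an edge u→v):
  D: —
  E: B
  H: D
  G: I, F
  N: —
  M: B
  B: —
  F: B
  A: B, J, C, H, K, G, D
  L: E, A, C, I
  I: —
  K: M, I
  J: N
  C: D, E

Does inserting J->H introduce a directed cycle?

Adding J→H creates a cycle iff H can already reach J.
Explore from H: no path reaches J. The graph stays acyclic.

No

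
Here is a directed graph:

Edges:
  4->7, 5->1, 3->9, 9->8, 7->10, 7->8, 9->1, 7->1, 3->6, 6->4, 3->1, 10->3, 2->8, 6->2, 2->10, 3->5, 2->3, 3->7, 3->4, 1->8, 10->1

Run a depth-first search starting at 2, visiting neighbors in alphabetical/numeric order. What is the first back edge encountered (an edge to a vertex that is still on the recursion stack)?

10->3

DFS from 2 (visiting neighbors in alphabetical/numeric order); mark gray on enter, black on exit:
2 gray
  3 gray
    1 gray
      8 gray
      8 black
    1 black
    4 gray
      7 gray
        7→1: 1 black — skip
        7→8: 8 black — skip
        10 gray
          10→1: 1 black — skip
          10→3: 3 is gray → back edge
First back edge: 10 → 3.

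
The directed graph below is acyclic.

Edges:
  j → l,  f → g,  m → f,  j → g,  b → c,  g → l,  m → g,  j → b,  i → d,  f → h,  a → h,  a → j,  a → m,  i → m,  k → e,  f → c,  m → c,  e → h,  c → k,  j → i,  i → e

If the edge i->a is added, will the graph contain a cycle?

Yes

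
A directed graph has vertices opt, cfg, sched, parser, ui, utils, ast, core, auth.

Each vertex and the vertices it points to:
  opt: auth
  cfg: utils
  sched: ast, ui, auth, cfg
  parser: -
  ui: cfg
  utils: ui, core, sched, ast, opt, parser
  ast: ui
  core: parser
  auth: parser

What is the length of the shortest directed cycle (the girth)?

3

For each vertex v, BFS finds the shortest path from v back to v.
The shortest such closed walk is utils → ui → cfg → utils, length 3.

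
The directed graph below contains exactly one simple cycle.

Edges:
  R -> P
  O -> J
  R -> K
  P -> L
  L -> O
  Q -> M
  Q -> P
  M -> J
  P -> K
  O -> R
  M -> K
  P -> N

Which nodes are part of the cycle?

L, O, P, R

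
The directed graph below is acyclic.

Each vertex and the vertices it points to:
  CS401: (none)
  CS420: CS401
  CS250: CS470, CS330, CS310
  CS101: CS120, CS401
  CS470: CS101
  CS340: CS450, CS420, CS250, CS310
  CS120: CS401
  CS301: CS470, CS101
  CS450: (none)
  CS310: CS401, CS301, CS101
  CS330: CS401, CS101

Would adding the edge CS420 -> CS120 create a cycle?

Adding CS420→CS120 creates a cycle iff CS120 can already reach CS420.
Explore from CS120: no path reaches CS420. The graph stays acyclic.

No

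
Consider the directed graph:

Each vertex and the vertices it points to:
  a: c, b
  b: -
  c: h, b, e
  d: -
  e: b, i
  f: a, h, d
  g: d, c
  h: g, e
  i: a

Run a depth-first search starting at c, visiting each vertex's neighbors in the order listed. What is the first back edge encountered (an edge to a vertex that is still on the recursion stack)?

g->c

DFS from c (visiting each vertex's neighbors in the order listed); mark gray on enter, black on exit:
c gray
  h gray
    g gray
      d gray
      d black
      g→c: c is gray → back edge
First back edge: g → c.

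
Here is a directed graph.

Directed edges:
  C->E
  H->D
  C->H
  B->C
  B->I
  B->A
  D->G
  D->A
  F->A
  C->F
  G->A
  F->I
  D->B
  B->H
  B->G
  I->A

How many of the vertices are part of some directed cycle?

A vertex is on a directed cycle iff it belongs to a strongly connected component of size ≥ 2 (or has a self-loop).
The vertices on cycles are {B, C, D, H} — 4 in total.

4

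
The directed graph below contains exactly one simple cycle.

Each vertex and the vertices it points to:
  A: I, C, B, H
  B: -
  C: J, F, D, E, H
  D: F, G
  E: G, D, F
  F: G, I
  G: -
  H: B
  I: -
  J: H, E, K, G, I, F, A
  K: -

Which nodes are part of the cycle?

DFS with gray/black marking from J:
J gray
  H gray
    B gray
    B black
  H black
  E gray
    G gray
    G black
    D gray
      F gray
        F→G: G black — skip
        I gray
        I black
      F black
      D→G: G black — skip
    D black
    E→F: F black — skip
  E black
  K gray
  K black
  J→G: G black — skip
  J→I: I black — skip
  J→F: F black — skip
  A gray
    A→I: I black — skip
    C gray
      C→J: J is gray → back edge
Back edge closes the cycle J → A → C → J; its vertices are {A, C, J}.

A, C, J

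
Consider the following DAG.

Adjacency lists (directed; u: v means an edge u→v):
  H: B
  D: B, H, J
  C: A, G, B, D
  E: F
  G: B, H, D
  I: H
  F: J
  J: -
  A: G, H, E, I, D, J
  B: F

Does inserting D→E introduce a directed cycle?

No

Adding D→E creates a cycle iff E can already reach D.
Explore from E: no path reaches D. The graph stays acyclic.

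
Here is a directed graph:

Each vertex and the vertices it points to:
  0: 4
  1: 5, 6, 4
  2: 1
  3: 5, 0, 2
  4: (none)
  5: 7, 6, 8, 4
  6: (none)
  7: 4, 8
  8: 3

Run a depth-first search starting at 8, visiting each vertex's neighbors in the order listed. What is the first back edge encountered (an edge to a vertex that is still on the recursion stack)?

7→8

DFS from 8 (visiting each vertex's neighbors in the order listed); mark gray on enter, black on exit:
8 gray
  3 gray
    5 gray
      7 gray
        4 gray
        4 black
        7→8: 8 is gray → back edge
First back edge: 7 → 8.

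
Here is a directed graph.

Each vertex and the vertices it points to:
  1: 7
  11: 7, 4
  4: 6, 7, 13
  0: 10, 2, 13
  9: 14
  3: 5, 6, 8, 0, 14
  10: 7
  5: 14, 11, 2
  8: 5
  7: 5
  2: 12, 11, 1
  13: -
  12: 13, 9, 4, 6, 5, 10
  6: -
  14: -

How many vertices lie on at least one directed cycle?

A vertex is on a directed cycle iff it belongs to a strongly connected component of size ≥ 2 (or has a self-loop).
The vertices on cycles are {1, 2, 4, 5, 7, 10, 11, 12} — 8 in total.

8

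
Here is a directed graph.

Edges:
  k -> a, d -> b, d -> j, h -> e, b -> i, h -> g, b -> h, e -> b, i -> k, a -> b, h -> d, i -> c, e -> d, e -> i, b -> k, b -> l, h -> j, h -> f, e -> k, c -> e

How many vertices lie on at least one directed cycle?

8

A vertex is on a directed cycle iff it belongs to a strongly connected component of size ≥ 2 (or has a self-loop).
The vertices on cycles are {a, b, c, d, e, h, i, k} — 8 in total.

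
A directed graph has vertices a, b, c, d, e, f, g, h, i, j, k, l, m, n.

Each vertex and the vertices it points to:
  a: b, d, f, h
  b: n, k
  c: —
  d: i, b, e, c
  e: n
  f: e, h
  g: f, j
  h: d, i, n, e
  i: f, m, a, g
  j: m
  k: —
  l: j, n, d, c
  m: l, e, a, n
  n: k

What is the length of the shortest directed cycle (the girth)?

For each vertex v, BFS finds the shortest path from v back to v.
The shortest such closed walk is i → f → h → i, length 3.

3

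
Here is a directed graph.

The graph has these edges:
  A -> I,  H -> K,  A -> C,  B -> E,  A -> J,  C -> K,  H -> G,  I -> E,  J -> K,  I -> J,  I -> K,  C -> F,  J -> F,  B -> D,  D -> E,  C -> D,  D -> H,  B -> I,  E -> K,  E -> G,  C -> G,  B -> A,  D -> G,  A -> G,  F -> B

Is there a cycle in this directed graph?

DFS with white/gray/black marking, starting from F:
F gray
  B gray
    A gray
      C gray
        C→F: F is gray → back edge
Back edge found, so a cycle exists: F → B → A → C → F.

Yes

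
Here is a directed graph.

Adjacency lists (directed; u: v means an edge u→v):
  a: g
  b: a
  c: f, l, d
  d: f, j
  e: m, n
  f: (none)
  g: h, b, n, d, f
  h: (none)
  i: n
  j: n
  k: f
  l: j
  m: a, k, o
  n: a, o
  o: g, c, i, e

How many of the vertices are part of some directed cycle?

A vertex is on a directed cycle iff it belongs to a strongly connected component of size ≥ 2 (or has a self-loop).
The vertices on cycles are {a, b, c, d, e, g, i, j, l, m, n, o} — 12 in total.

12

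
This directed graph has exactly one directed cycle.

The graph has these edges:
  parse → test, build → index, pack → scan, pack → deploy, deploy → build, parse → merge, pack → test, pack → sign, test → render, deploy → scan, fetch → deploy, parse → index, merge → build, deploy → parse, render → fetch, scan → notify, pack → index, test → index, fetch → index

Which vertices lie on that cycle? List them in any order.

DFS with gray/black marking from deploy:
deploy gray
  scan gray
    notify gray
    notify black
  scan black
  build gray
    index gray
    index black
  build black
  parse gray
    merge gray
      merge→build: build black — skip
    merge black
    test gray
      render gray
        fetch gray
          fetch→deploy: deploy is gray → back edge
Back edge closes the cycle deploy → parse → test → render → fetch → deploy; its vertices are {test, fetch, parse, deploy, render}.

test, fetch, parse, deploy, render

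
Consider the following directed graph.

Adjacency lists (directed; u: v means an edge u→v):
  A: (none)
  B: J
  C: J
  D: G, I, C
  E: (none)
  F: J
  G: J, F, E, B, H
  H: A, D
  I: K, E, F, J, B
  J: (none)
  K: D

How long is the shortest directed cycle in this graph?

For each vertex v, BFS finds the shortest path from v back to v.
The shortest such closed walk is D → G → H → D, length 3.

3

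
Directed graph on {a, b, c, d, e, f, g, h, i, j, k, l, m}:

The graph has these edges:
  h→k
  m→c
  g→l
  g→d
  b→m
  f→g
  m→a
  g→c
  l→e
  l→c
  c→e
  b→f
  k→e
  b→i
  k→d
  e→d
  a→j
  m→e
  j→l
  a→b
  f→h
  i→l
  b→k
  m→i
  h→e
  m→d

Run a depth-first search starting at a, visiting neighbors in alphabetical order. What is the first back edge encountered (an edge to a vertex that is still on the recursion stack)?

m→a

DFS from a (visiting neighbors in alphabetical order); mark gray on enter, black on exit:
a gray
  b gray
    f gray
      g gray
        c gray
          e gray
            d gray
            d black
          e black
        c black
        g→d: d black — skip
        l gray
          l→c: c black — skip
          l→e: e black — skip
        l black
      g black
      h gray
        h→e: e black — skip
        k gray
          k→d: d black — skip
          k→e: e black — skip
        k black
      h black
    f black
    i gray
      i→l: l black — skip
    i black
    b→k: k black — skip
    m gray
      m→a: a is gray → back edge
First back edge: m → a.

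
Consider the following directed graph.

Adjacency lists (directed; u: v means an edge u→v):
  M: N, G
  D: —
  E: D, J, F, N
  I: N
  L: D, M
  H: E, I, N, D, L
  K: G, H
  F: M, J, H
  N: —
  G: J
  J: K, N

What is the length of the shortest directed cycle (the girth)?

For each vertex v, BFS finds the shortest path from v back to v.
The shortest such closed walk is K → G → J → K, length 3.

3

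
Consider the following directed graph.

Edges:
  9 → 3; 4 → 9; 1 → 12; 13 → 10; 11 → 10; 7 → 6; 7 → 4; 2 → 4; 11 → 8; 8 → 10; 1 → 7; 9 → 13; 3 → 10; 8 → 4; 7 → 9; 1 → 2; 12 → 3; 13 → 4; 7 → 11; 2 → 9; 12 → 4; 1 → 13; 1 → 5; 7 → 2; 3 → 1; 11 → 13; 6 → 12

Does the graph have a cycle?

Yes

DFS with white/gray/black marking, starting from 10:
10 gray
10 black
1 gray
  2 gray
    4 gray
      9 gray
        13 gray
          13→4: 4 is gray → back edge
Back edge found, so a cycle exists: 4 → 9 → 13 → 4.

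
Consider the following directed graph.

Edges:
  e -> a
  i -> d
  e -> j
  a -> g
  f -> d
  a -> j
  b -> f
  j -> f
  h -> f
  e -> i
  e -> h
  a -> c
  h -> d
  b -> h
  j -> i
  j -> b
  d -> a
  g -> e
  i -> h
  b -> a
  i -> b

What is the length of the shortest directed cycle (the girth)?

3

For each vertex v, BFS finds the shortest path from v back to v.
The shortest such closed walk is e → a → g → e, length 3.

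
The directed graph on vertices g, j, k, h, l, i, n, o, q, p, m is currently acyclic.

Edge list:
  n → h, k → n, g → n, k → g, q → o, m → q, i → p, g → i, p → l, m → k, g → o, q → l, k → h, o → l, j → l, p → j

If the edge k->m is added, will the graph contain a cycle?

Yes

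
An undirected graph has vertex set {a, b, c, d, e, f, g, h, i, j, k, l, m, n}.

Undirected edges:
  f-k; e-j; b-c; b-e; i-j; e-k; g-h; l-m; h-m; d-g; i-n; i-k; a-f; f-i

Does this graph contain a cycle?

Yes

DFS, tracking each vertex's parent; an edge to a visited non-parent vertex closes a cycle.
Start from a:
visit a (parent –)
  visit f (parent a)
    visit k (parent f)
      visit e (parent k)
        visit j (parent e)
          j–e: parent, skip
          visit i (parent j)
            visit n (parent i)
              n–i: parent, skip
            i–j: parent, skip
            i–f: f visited and ≠ parent → cycle
Cycle: f – k – e – j – i – f.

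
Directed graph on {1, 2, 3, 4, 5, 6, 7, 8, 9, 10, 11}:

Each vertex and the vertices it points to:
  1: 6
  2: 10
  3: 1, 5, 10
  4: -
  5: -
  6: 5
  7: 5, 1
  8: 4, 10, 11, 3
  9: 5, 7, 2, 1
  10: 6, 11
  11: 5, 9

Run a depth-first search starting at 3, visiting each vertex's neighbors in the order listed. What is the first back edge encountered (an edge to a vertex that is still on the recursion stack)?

DFS from 3 (visiting each vertex's neighbors in the order listed); mark gray on enter, black on exit:
3 gray
  1 gray
    6 gray
      5 gray
      5 black
    6 black
  1 black
  3→5: 5 black — skip
  10 gray
    10→6: 6 black — skip
    11 gray
      11→5: 5 black — skip
      9 gray
        9→5: 5 black — skip
        7 gray
          7→5: 5 black — skip
          7→1: 1 black — skip
        7 black
        2 gray
          2→10: 10 is gray → back edge
First back edge: 2 → 10.

2→10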